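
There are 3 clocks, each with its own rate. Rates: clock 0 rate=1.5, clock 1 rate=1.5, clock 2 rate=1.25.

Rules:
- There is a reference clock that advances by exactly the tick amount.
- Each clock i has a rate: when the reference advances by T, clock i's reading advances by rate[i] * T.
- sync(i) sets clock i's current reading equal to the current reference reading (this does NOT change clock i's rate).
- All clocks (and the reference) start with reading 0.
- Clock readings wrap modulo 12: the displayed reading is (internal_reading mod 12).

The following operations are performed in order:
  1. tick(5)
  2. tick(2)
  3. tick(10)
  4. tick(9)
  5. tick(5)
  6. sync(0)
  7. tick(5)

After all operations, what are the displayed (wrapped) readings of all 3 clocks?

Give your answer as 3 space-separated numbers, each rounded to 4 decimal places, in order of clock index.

After op 1 tick(5): ref=5.0000 raw=[7.5000 7.5000 6.2500]
After op 2 tick(2): ref=7.0000 raw=[10.5000 10.5000 8.7500]
After op 3 tick(10): ref=17.0000 raw=[25.5000 25.5000 21.2500]
After op 4 tick(9): ref=26.0000 raw=[39.0000 39.0000 32.5000]
After op 5 tick(5): ref=31.0000 raw=[46.5000 46.5000 38.7500]
After op 6 sync(0): ref=31.0000 raw=[31.0000 46.5000 38.7500]
After op 7 tick(5): ref=36.0000 raw=[38.5000 54.0000 45.0000]
Wrap final raw readings (mod 12): 38.5000 mod 12 = 2.5000; 54.0000 mod 12 = 6.0000; 45.0000 mod 12 = 9.0000

Answer: 2.5000 6.0000 9.0000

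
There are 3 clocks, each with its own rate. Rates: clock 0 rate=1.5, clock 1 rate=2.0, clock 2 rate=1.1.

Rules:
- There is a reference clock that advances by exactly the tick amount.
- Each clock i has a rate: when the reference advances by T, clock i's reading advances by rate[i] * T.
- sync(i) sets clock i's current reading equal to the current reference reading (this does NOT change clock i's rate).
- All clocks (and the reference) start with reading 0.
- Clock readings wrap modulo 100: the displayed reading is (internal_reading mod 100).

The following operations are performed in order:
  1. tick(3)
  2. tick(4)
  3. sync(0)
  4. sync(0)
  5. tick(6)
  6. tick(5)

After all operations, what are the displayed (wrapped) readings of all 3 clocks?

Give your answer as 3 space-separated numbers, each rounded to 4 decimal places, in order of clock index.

Answer: 23.5000 36.0000 19.8000

Derivation:
After op 1 tick(3): ref=3.0000 raw=[4.5000 6.0000 3.3000]
After op 2 tick(4): ref=7.0000 raw=[10.5000 14.0000 7.7000]
After op 3 sync(0): ref=7.0000 raw=[7.0000 14.0000 7.7000]
After op 4 sync(0): ref=7.0000 raw=[7.0000 14.0000 7.7000]
After op 5 tick(6): ref=13.0000 raw=[16.0000 26.0000 14.3000]
After op 6 tick(5): ref=18.0000 raw=[23.5000 36.0000 19.8000]
Wrap final raw readings (mod 100): 23.5000 mod 100 = 23.5000; 36.0000 mod 100 = 36.0000; 19.8000 mod 100 = 19.8000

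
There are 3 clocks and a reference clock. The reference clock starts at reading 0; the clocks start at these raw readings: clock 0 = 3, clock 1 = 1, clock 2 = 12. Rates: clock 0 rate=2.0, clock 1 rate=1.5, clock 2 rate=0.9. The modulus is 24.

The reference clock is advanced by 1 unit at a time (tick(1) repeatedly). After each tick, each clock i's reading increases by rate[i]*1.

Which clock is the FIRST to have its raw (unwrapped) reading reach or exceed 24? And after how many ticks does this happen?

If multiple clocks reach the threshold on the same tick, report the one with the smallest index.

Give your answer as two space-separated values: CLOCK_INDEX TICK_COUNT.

clock 0: start=3, rate=2.0, needs 24-3 = 21; ticks = ceil(21/2.0) = ceil(10.5000) = 11; reading at tick 11 = 3 + 2.0*11 = 25.0000
clock 1: start=1, rate=1.5, needs 24-1 = 23; ticks = ceil(23/1.5) = ceil(15.3333) = 16; reading at tick 16 = 1 + 1.5*16 = 25.0000
clock 2: start=12, rate=0.9, needs 24-12 = 12; ticks = ceil(12/0.9) = ceil(13.3333) = 14; reading at tick 14 = 12 + 0.9*14 = 24.6000
Minimum tick count = 11; winners = [0]; smallest index = 0

Answer: 0 11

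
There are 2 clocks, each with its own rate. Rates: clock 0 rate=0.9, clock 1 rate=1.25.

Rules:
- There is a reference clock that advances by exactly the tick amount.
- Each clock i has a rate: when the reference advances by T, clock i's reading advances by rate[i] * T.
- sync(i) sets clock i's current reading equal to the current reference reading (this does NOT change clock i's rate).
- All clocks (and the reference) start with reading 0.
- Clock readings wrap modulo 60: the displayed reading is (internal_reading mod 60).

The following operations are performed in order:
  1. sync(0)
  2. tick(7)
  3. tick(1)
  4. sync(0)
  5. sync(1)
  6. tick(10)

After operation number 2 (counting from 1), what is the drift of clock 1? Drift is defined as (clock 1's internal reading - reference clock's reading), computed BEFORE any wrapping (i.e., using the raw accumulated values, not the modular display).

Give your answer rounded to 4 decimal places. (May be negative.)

After op 1 sync(0): ref=0.0000 raw=[0.0000 0.0000]
After op 2 tick(7): ref=7.0000 raw=[6.3000 8.7500]
Drift of clock 1 after op 2: 8.7500 - 7.0000 = 1.7500

Answer: 1.7500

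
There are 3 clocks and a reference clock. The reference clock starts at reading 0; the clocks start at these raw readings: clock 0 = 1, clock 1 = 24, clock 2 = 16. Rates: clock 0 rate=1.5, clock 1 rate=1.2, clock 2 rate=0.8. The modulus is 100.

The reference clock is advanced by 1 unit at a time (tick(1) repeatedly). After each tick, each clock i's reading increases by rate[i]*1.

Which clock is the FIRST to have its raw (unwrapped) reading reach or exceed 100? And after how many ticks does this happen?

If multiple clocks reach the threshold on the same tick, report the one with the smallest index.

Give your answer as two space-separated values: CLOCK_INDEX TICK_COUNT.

Answer: 1 64

Derivation:
clock 0: start=1, rate=1.5, needs 100-1 = 99; ticks = ceil(99/1.5) = ceil(66.0000) = 66; reading at tick 66 = 1 + 1.5*66 = 100.0000
clock 1: start=24, rate=1.2, needs 100-24 = 76; ticks = ceil(76/1.2) = ceil(63.3333) = 64; reading at tick 64 = 24 + 1.2*64 = 100.8000
clock 2: start=16, rate=0.8, needs 100-16 = 84; ticks = ceil(84/0.8) = ceil(105.0000) = 105; reading at tick 105 = 16 + 0.8*105 = 100.0000
Minimum tick count = 64; winners = [1]; smallest index = 1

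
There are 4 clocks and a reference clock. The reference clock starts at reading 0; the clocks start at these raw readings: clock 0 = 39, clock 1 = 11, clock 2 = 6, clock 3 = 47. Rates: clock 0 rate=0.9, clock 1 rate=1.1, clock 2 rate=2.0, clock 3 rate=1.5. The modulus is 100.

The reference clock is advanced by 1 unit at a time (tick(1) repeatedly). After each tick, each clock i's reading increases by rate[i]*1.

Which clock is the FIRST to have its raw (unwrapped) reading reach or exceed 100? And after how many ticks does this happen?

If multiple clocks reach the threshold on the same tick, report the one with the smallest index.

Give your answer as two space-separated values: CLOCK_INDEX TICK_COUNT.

clock 0: start=39, rate=0.9, needs 100-39 = 61; ticks = ceil(61/0.9) = ceil(67.7778) = 68; reading at tick 68 = 39 + 0.9*68 = 100.2000
clock 1: start=11, rate=1.1, needs 100-11 = 89; ticks = ceil(89/1.1) = ceil(80.9091) = 81; reading at tick 81 = 11 + 1.1*81 = 100.1000
clock 2: start=6, rate=2.0, needs 100-6 = 94; ticks = ceil(94/2.0) = ceil(47.0000) = 47; reading at tick 47 = 6 + 2.0*47 = 100.0000
clock 3: start=47, rate=1.5, needs 100-47 = 53; ticks = ceil(53/1.5) = ceil(35.3333) = 36; reading at tick 36 = 47 + 1.5*36 = 101.0000
Minimum tick count = 36; winners = [3]; smallest index = 3

Answer: 3 36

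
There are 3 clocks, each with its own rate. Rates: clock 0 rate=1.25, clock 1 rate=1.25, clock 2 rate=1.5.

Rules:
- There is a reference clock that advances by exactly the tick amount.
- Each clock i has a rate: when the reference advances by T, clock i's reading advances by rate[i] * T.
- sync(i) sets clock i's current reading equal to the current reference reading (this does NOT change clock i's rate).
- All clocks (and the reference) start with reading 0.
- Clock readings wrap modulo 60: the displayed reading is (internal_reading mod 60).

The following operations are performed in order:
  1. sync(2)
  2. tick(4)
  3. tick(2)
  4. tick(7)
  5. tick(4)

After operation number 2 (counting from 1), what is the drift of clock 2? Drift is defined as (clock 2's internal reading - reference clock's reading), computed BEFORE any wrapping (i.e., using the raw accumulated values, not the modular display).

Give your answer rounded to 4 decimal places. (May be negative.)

After op 1 sync(2): ref=0.0000 raw=[0.0000 0.0000 0.0000]
After op 2 tick(4): ref=4.0000 raw=[5.0000 5.0000 6.0000]
Drift of clock 2 after op 2: 6.0000 - 4.0000 = 2.0000

Answer: 2.0000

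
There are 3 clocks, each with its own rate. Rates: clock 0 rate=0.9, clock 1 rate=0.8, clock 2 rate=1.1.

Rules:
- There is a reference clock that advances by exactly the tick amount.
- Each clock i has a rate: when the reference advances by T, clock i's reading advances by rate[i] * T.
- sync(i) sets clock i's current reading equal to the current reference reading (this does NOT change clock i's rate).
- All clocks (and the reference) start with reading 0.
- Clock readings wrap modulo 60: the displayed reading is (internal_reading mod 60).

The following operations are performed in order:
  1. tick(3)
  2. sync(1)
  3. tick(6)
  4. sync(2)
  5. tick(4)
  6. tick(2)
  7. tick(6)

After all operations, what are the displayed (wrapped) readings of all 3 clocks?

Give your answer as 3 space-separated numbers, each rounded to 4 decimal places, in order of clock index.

After op 1 tick(3): ref=3.0000 raw=[2.7000 2.4000 3.3000]
After op 2 sync(1): ref=3.0000 raw=[2.7000 3.0000 3.3000]
After op 3 tick(6): ref=9.0000 raw=[8.1000 7.8000 9.9000]
After op 4 sync(2): ref=9.0000 raw=[8.1000 7.8000 9.0000]
After op 5 tick(4): ref=13.0000 raw=[11.7000 11.0000 13.4000]
After op 6 tick(2): ref=15.0000 raw=[13.5000 12.6000 15.6000]
After op 7 tick(6): ref=21.0000 raw=[18.9000 17.4000 22.2000]
Wrap final raw readings (mod 60): 18.9000 mod 60 = 18.9000; 17.4000 mod 60 = 17.4000; 22.2000 mod 60 = 22.2000

Answer: 18.9000 17.4000 22.2000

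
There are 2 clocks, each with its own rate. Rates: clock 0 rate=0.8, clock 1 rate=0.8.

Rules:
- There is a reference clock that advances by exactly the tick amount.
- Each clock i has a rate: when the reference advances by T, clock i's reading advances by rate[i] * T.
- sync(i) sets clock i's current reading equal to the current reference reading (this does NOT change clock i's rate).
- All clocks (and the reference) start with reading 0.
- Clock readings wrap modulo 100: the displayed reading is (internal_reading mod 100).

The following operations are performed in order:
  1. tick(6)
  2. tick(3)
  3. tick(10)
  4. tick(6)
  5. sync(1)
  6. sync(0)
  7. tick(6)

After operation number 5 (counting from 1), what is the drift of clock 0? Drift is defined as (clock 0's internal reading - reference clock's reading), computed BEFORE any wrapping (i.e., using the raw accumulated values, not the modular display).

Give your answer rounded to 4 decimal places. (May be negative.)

After op 1 tick(6): ref=6.0000 raw=[4.8000 4.8000]
After op 2 tick(3): ref=9.0000 raw=[7.2000 7.2000]
After op 3 tick(10): ref=19.0000 raw=[15.2000 15.2000]
After op 4 tick(6): ref=25.0000 raw=[20.0000 20.0000]
After op 5 sync(1): ref=25.0000 raw=[20.0000 25.0000]
Drift of clock 0 after op 5: 20.0000 - 25.0000 = -5.0000

Answer: -5.0000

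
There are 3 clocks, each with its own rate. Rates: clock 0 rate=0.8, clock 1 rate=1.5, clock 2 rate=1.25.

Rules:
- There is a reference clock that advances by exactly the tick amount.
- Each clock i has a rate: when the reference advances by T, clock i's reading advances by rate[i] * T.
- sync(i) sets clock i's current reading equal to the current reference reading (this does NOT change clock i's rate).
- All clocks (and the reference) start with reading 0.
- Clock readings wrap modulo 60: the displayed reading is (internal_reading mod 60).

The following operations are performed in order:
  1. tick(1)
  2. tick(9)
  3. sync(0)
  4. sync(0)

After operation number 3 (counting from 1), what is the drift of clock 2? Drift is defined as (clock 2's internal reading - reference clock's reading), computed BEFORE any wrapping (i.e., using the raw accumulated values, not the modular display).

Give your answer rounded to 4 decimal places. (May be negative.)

After op 1 tick(1): ref=1.0000 raw=[0.8000 1.5000 1.2500]
After op 2 tick(9): ref=10.0000 raw=[8.0000 15.0000 12.5000]
After op 3 sync(0): ref=10.0000 raw=[10.0000 15.0000 12.5000]
Drift of clock 2 after op 3: 12.5000 - 10.0000 = 2.5000

Answer: 2.5000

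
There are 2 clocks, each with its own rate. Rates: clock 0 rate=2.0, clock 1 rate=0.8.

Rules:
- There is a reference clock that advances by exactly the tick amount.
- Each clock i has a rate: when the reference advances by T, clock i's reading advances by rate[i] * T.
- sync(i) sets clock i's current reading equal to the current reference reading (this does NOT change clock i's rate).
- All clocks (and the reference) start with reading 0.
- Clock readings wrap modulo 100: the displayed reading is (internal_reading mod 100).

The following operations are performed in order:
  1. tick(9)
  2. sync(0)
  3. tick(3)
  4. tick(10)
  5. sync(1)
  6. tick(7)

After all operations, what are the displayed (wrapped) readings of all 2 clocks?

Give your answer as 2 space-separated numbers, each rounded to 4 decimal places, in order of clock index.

Answer: 49.0000 27.6000

Derivation:
After op 1 tick(9): ref=9.0000 raw=[18.0000 7.2000]
After op 2 sync(0): ref=9.0000 raw=[9.0000 7.2000]
After op 3 tick(3): ref=12.0000 raw=[15.0000 9.6000]
After op 4 tick(10): ref=22.0000 raw=[35.0000 17.6000]
After op 5 sync(1): ref=22.0000 raw=[35.0000 22.0000]
After op 6 tick(7): ref=29.0000 raw=[49.0000 27.6000]
Wrap final raw readings (mod 100): 49.0000 mod 100 = 49.0000; 27.6000 mod 100 = 27.6000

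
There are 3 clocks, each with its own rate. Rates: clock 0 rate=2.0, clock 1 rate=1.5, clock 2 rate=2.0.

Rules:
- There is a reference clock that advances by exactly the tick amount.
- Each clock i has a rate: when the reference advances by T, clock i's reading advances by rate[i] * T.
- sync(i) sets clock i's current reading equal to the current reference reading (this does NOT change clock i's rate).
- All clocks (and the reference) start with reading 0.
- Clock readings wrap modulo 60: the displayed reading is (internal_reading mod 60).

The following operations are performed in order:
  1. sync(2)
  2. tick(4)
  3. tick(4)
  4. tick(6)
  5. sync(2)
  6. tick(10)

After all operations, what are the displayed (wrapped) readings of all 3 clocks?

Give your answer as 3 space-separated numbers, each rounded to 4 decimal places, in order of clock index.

After op 1 sync(2): ref=0.0000 raw=[0.0000 0.0000 0.0000]
After op 2 tick(4): ref=4.0000 raw=[8.0000 6.0000 8.0000]
After op 3 tick(4): ref=8.0000 raw=[16.0000 12.0000 16.0000]
After op 4 tick(6): ref=14.0000 raw=[28.0000 21.0000 28.0000]
After op 5 sync(2): ref=14.0000 raw=[28.0000 21.0000 14.0000]
After op 6 tick(10): ref=24.0000 raw=[48.0000 36.0000 34.0000]
Wrap final raw readings (mod 60): 48.0000 mod 60 = 48.0000; 36.0000 mod 60 = 36.0000; 34.0000 mod 60 = 34.0000

Answer: 48.0000 36.0000 34.0000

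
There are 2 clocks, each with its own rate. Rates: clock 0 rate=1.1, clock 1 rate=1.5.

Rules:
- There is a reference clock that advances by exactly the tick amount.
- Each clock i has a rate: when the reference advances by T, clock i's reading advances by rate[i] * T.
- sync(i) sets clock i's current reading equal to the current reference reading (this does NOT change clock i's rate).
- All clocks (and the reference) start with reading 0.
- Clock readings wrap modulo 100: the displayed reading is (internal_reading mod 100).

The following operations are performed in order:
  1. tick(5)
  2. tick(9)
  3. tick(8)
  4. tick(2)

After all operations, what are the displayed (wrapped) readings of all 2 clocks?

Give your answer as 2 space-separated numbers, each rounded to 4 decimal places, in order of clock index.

Answer: 26.4000 36.0000

Derivation:
After op 1 tick(5): ref=5.0000 raw=[5.5000 7.5000]
After op 2 tick(9): ref=14.0000 raw=[15.4000 21.0000]
After op 3 tick(8): ref=22.0000 raw=[24.2000 33.0000]
After op 4 tick(2): ref=24.0000 raw=[26.4000 36.0000]
Wrap final raw readings (mod 100): 26.4000 mod 100 = 26.4000; 36.0000 mod 100 = 36.0000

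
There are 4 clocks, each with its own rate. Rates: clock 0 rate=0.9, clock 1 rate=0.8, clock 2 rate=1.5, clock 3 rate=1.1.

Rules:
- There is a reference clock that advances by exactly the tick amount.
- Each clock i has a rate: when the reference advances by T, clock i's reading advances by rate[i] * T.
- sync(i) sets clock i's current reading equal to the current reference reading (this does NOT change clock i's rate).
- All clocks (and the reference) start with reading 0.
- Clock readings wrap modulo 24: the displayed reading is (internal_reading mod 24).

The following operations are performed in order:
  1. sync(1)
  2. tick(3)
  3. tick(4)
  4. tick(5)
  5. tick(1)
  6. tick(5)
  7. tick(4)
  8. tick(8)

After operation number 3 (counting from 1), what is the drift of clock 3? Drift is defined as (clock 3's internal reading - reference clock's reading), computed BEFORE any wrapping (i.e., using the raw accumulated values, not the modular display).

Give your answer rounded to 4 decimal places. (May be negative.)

Answer: 0.7000

Derivation:
After op 1 sync(1): ref=0.0000 raw=[0.0000 0.0000 0.0000 0.0000]
After op 2 tick(3): ref=3.0000 raw=[2.7000 2.4000 4.5000 3.3000]
After op 3 tick(4): ref=7.0000 raw=[6.3000 5.6000 10.5000 7.7000]
Drift of clock 3 after op 3: 7.7000 - 7.0000 = 0.7000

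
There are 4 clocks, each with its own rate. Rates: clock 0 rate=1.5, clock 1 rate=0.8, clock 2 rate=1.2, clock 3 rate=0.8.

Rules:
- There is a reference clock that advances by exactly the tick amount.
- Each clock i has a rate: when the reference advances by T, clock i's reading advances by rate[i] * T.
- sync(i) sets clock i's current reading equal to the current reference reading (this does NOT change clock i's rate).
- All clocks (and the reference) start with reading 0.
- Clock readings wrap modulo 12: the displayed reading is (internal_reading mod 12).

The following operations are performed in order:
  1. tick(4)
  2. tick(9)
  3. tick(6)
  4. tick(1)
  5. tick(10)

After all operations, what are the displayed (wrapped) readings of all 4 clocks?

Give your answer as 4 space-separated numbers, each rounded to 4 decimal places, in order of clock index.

After op 1 tick(4): ref=4.0000 raw=[6.0000 3.2000 4.8000 3.2000]
After op 2 tick(9): ref=13.0000 raw=[19.5000 10.4000 15.6000 10.4000]
After op 3 tick(6): ref=19.0000 raw=[28.5000 15.2000 22.8000 15.2000]
After op 4 tick(1): ref=20.0000 raw=[30.0000 16.0000 24.0000 16.0000]
After op 5 tick(10): ref=30.0000 raw=[45.0000 24.0000 36.0000 24.0000]
Wrap final raw readings (mod 12): 45.0000 mod 12 = 9.0000; 24.0000 mod 12 = 0.0000; 36.0000 mod 12 = 0.0000; 24.0000 mod 12 = 0.0000

Answer: 9.0000 0.0000 0.0000 0.0000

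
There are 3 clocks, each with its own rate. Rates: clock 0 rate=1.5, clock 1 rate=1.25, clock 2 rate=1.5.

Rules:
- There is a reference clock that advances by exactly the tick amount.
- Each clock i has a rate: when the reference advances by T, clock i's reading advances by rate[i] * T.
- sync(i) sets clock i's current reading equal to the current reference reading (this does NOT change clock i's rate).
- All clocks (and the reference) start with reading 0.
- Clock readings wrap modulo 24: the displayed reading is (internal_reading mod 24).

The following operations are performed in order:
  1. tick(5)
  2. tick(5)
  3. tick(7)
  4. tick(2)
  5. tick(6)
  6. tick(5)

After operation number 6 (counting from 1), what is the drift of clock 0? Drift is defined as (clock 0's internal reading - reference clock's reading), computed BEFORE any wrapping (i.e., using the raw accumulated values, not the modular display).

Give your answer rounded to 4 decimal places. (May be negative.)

After op 1 tick(5): ref=5.0000 raw=[7.5000 6.2500 7.5000]
After op 2 tick(5): ref=10.0000 raw=[15.0000 12.5000 15.0000]
After op 3 tick(7): ref=17.0000 raw=[25.5000 21.2500 25.5000]
After op 4 tick(2): ref=19.0000 raw=[28.5000 23.7500 28.5000]
After op 5 tick(6): ref=25.0000 raw=[37.5000 31.2500 37.5000]
After op 6 tick(5): ref=30.0000 raw=[45.0000 37.5000 45.0000]
Drift of clock 0 after op 6: 45.0000 - 30.0000 = 15.0000

Answer: 15.0000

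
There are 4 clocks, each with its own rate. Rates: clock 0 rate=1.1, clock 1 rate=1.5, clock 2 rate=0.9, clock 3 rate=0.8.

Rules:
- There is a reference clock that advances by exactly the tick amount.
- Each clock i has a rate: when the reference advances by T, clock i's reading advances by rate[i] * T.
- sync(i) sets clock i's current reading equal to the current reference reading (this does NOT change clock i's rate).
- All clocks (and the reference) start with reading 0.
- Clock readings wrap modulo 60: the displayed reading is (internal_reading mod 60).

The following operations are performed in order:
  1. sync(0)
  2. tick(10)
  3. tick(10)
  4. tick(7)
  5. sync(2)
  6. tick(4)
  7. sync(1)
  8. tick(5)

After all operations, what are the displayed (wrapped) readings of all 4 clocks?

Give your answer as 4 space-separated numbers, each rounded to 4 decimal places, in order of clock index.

Answer: 39.6000 38.5000 35.1000 28.8000

Derivation:
After op 1 sync(0): ref=0.0000 raw=[0.0000 0.0000 0.0000 0.0000]
After op 2 tick(10): ref=10.0000 raw=[11.0000 15.0000 9.0000 8.0000]
After op 3 tick(10): ref=20.0000 raw=[22.0000 30.0000 18.0000 16.0000]
After op 4 tick(7): ref=27.0000 raw=[29.7000 40.5000 24.3000 21.6000]
After op 5 sync(2): ref=27.0000 raw=[29.7000 40.5000 27.0000 21.6000]
After op 6 tick(4): ref=31.0000 raw=[34.1000 46.5000 30.6000 24.8000]
After op 7 sync(1): ref=31.0000 raw=[34.1000 31.0000 30.6000 24.8000]
After op 8 tick(5): ref=36.0000 raw=[39.6000 38.5000 35.1000 28.8000]
Wrap final raw readings (mod 60): 39.6000 mod 60 = 39.6000; 38.5000 mod 60 = 38.5000; 35.1000 mod 60 = 35.1000; 28.8000 mod 60 = 28.8000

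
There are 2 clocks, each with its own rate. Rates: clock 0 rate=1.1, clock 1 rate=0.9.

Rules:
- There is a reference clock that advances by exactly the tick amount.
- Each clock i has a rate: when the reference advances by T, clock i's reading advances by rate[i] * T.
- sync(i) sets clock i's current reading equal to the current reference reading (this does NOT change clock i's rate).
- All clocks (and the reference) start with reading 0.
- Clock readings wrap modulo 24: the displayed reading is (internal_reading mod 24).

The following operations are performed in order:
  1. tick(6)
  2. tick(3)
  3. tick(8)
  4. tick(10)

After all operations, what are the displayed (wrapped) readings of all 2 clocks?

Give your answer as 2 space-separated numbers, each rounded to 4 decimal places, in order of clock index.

After op 1 tick(6): ref=6.0000 raw=[6.6000 5.4000]
After op 2 tick(3): ref=9.0000 raw=[9.9000 8.1000]
After op 3 tick(8): ref=17.0000 raw=[18.7000 15.3000]
After op 4 tick(10): ref=27.0000 raw=[29.7000 24.3000]
Wrap final raw readings (mod 24): 29.7000 mod 24 = 5.7000; 24.3000 mod 24 = 0.3000

Answer: 5.7000 0.3000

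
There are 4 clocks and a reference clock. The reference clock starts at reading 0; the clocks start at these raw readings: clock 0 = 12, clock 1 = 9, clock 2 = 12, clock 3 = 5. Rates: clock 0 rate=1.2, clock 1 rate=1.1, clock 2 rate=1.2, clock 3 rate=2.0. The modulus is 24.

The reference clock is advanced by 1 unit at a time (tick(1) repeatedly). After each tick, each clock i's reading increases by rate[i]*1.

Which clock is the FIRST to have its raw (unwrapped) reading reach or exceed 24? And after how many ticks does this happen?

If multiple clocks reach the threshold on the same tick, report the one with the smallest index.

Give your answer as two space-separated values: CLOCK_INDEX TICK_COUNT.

Answer: 0 10

Derivation:
clock 0: start=12, rate=1.2, needs 24-12 = 12; ticks = ceil(12/1.2) = ceil(10.0000) = 10; reading at tick 10 = 12 + 1.2*10 = 24.0000
clock 1: start=9, rate=1.1, needs 24-9 = 15; ticks = ceil(15/1.1) = ceil(13.6364) = 14; reading at tick 14 = 9 + 1.1*14 = 24.4000
clock 2: start=12, rate=1.2, needs 24-12 = 12; ticks = ceil(12/1.2) = ceil(10.0000) = 10; reading at tick 10 = 12 + 1.2*10 = 24.0000
clock 3: start=5, rate=2.0, needs 24-5 = 19; ticks = ceil(19/2.0) = ceil(9.5000) = 10; reading at tick 10 = 5 + 2.0*10 = 25.0000
Minimum tick count = 10; winners = [0, 2, 3]; smallest index = 0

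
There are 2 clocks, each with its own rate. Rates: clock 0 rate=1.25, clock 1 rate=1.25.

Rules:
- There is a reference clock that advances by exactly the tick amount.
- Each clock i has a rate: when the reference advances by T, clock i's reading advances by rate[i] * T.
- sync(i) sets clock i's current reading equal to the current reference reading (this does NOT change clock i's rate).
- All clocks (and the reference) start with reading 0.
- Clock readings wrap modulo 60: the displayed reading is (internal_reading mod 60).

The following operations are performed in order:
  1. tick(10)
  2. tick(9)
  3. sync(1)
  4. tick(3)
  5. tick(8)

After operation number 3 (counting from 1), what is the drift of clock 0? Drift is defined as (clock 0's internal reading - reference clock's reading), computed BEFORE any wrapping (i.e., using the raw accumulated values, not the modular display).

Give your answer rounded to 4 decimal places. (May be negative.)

Answer: 4.7500

Derivation:
After op 1 tick(10): ref=10.0000 raw=[12.5000 12.5000]
After op 2 tick(9): ref=19.0000 raw=[23.7500 23.7500]
After op 3 sync(1): ref=19.0000 raw=[23.7500 19.0000]
Drift of clock 0 after op 3: 23.7500 - 19.0000 = 4.7500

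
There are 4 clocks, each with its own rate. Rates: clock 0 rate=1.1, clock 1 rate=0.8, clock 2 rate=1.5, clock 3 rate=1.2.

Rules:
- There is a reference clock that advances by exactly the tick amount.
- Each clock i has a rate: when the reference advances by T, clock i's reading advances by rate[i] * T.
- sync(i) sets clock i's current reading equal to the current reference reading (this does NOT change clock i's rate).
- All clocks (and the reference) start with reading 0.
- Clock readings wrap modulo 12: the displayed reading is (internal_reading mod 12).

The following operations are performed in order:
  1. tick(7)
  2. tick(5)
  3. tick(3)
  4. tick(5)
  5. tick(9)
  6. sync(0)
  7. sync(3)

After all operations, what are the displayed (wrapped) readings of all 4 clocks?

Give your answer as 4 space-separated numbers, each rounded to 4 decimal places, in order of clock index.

Answer: 5.0000 11.2000 7.5000 5.0000

Derivation:
After op 1 tick(7): ref=7.0000 raw=[7.7000 5.6000 10.5000 8.4000]
After op 2 tick(5): ref=12.0000 raw=[13.2000 9.6000 18.0000 14.4000]
After op 3 tick(3): ref=15.0000 raw=[16.5000 12.0000 22.5000 18.0000]
After op 4 tick(5): ref=20.0000 raw=[22.0000 16.0000 30.0000 24.0000]
After op 5 tick(9): ref=29.0000 raw=[31.9000 23.2000 43.5000 34.8000]
After op 6 sync(0): ref=29.0000 raw=[29.0000 23.2000 43.5000 34.8000]
After op 7 sync(3): ref=29.0000 raw=[29.0000 23.2000 43.5000 29.0000]
Wrap final raw readings (mod 12): 29.0000 mod 12 = 5.0000; 23.2000 mod 12 = 11.2000; 43.5000 mod 12 = 7.5000; 29.0000 mod 12 = 5.0000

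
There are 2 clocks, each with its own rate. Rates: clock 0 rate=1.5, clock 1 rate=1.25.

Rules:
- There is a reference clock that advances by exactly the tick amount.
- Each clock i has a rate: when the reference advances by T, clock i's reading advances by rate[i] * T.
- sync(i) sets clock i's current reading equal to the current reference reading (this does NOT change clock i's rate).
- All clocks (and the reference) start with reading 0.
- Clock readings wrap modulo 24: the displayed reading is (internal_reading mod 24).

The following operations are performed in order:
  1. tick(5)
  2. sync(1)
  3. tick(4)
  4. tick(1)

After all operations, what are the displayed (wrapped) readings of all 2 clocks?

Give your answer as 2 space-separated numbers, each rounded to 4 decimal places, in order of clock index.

After op 1 tick(5): ref=5.0000 raw=[7.5000 6.2500]
After op 2 sync(1): ref=5.0000 raw=[7.5000 5.0000]
After op 3 tick(4): ref=9.0000 raw=[13.5000 10.0000]
After op 4 tick(1): ref=10.0000 raw=[15.0000 11.2500]
Wrap final raw readings (mod 24): 15.0000 mod 24 = 15.0000; 11.2500 mod 24 = 11.2500

Answer: 15.0000 11.2500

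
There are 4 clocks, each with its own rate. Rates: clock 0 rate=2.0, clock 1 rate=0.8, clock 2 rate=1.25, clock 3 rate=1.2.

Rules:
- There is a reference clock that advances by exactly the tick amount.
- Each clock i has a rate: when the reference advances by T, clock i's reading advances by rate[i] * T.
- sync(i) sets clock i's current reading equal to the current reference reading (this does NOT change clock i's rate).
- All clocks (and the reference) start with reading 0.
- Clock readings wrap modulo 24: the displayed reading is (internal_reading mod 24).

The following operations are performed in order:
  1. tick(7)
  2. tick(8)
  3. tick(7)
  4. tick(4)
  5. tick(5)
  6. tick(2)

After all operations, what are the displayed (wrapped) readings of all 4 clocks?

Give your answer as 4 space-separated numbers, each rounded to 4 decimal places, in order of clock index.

After op 1 tick(7): ref=7.0000 raw=[14.0000 5.6000 8.7500 8.4000]
After op 2 tick(8): ref=15.0000 raw=[30.0000 12.0000 18.7500 18.0000]
After op 3 tick(7): ref=22.0000 raw=[44.0000 17.6000 27.5000 26.4000]
After op 4 tick(4): ref=26.0000 raw=[52.0000 20.8000 32.5000 31.2000]
After op 5 tick(5): ref=31.0000 raw=[62.0000 24.8000 38.7500 37.2000]
After op 6 tick(2): ref=33.0000 raw=[66.0000 26.4000 41.2500 39.6000]
Wrap final raw readings (mod 24): 66.0000 mod 24 = 18.0000; 26.4000 mod 24 = 2.4000; 41.2500 mod 24 = 17.2500; 39.6000 mod 24 = 15.6000

Answer: 18.0000 2.4000 17.2500 15.6000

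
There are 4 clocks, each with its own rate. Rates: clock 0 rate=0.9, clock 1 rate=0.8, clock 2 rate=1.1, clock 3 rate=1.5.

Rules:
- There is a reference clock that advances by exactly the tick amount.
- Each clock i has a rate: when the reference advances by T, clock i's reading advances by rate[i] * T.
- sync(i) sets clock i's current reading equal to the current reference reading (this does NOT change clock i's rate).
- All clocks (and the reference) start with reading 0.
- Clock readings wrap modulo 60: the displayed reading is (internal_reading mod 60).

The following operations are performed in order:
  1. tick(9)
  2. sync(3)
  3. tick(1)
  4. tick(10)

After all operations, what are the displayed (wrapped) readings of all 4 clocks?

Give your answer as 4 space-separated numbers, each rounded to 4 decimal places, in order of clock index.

After op 1 tick(9): ref=9.0000 raw=[8.1000 7.2000 9.9000 13.5000]
After op 2 sync(3): ref=9.0000 raw=[8.1000 7.2000 9.9000 9.0000]
After op 3 tick(1): ref=10.0000 raw=[9.0000 8.0000 11.0000 10.5000]
After op 4 tick(10): ref=20.0000 raw=[18.0000 16.0000 22.0000 25.5000]
Wrap final raw readings (mod 60): 18.0000 mod 60 = 18.0000; 16.0000 mod 60 = 16.0000; 22.0000 mod 60 = 22.0000; 25.5000 mod 60 = 25.5000

Answer: 18.0000 16.0000 22.0000 25.5000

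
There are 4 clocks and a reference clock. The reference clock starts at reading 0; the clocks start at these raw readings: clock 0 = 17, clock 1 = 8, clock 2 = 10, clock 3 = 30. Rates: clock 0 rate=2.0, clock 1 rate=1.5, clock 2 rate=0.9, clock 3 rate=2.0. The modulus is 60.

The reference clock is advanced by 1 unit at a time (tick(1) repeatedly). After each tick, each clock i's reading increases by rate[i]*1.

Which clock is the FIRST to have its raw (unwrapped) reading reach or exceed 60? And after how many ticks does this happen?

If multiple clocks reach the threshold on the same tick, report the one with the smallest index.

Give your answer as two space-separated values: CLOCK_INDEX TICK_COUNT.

clock 0: start=17, rate=2.0, needs 60-17 = 43; ticks = ceil(43/2.0) = ceil(21.5000) = 22; reading at tick 22 = 17 + 2.0*22 = 61.0000
clock 1: start=8, rate=1.5, needs 60-8 = 52; ticks = ceil(52/1.5) = ceil(34.6667) = 35; reading at tick 35 = 8 + 1.5*35 = 60.5000
clock 2: start=10, rate=0.9, needs 60-10 = 50; ticks = ceil(50/0.9) = ceil(55.5556) = 56; reading at tick 56 = 10 + 0.9*56 = 60.4000
clock 3: start=30, rate=2.0, needs 60-30 = 30; ticks = ceil(30/2.0) = ceil(15.0000) = 15; reading at tick 15 = 30 + 2.0*15 = 60.0000
Minimum tick count = 15; winners = [3]; smallest index = 3

Answer: 3 15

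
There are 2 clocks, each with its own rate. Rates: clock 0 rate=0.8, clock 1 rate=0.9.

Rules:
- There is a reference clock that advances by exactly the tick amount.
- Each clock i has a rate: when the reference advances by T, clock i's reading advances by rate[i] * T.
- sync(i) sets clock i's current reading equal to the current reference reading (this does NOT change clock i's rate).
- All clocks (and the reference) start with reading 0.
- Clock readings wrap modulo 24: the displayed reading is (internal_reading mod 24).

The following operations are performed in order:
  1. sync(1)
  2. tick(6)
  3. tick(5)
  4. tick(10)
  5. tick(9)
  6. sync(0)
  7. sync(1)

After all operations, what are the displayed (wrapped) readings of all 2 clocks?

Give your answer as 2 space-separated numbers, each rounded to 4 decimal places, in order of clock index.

Answer: 6.0000 6.0000

Derivation:
After op 1 sync(1): ref=0.0000 raw=[0.0000 0.0000]
After op 2 tick(6): ref=6.0000 raw=[4.8000 5.4000]
After op 3 tick(5): ref=11.0000 raw=[8.8000 9.9000]
After op 4 tick(10): ref=21.0000 raw=[16.8000 18.9000]
After op 5 tick(9): ref=30.0000 raw=[24.0000 27.0000]
After op 6 sync(0): ref=30.0000 raw=[30.0000 27.0000]
After op 7 sync(1): ref=30.0000 raw=[30.0000 30.0000]
Wrap final raw readings (mod 24): 30.0000 mod 24 = 6.0000; 30.0000 mod 24 = 6.0000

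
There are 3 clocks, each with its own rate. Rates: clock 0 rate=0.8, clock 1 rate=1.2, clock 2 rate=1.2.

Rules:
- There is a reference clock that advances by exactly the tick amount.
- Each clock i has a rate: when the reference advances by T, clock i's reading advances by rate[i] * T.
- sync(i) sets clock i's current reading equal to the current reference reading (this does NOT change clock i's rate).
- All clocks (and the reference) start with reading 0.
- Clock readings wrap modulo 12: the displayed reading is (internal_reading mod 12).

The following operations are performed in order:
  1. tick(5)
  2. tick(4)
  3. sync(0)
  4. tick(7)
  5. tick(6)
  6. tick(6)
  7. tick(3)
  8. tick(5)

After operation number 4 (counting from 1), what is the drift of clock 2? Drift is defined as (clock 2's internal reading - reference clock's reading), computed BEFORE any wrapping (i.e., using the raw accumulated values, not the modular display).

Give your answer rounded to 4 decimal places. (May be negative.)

After op 1 tick(5): ref=5.0000 raw=[4.0000 6.0000 6.0000]
After op 2 tick(4): ref=9.0000 raw=[7.2000 10.8000 10.8000]
After op 3 sync(0): ref=9.0000 raw=[9.0000 10.8000 10.8000]
After op 4 tick(7): ref=16.0000 raw=[14.6000 19.2000 19.2000]
Drift of clock 2 after op 4: 19.2000 - 16.0000 = 3.2000

Answer: 3.2000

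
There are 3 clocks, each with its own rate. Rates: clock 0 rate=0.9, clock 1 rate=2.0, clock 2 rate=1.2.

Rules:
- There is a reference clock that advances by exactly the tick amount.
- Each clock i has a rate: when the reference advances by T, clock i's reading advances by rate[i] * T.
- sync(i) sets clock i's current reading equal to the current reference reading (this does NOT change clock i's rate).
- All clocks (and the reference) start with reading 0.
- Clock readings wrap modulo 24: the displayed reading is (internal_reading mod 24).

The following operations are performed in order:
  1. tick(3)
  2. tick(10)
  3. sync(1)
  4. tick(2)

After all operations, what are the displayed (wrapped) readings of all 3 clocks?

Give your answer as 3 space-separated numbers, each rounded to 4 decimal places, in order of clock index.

Answer: 13.5000 17.0000 18.0000

Derivation:
After op 1 tick(3): ref=3.0000 raw=[2.7000 6.0000 3.6000]
After op 2 tick(10): ref=13.0000 raw=[11.7000 26.0000 15.6000]
After op 3 sync(1): ref=13.0000 raw=[11.7000 13.0000 15.6000]
After op 4 tick(2): ref=15.0000 raw=[13.5000 17.0000 18.0000]
Wrap final raw readings (mod 24): 13.5000 mod 24 = 13.5000; 17.0000 mod 24 = 17.0000; 18.0000 mod 24 = 18.0000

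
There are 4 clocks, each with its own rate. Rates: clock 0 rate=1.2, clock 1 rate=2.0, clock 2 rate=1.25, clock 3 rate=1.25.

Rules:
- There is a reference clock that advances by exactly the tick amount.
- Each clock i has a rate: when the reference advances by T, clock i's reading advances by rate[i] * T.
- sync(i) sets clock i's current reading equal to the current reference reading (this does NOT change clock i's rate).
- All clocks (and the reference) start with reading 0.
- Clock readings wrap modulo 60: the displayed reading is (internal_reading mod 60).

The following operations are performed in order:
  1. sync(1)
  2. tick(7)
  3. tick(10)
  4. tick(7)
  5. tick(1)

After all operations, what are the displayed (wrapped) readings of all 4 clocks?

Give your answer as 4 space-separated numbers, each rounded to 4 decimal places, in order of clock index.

Answer: 30.0000 50.0000 31.2500 31.2500

Derivation:
After op 1 sync(1): ref=0.0000 raw=[0.0000 0.0000 0.0000 0.0000]
After op 2 tick(7): ref=7.0000 raw=[8.4000 14.0000 8.7500 8.7500]
After op 3 tick(10): ref=17.0000 raw=[20.4000 34.0000 21.2500 21.2500]
After op 4 tick(7): ref=24.0000 raw=[28.8000 48.0000 30.0000 30.0000]
After op 5 tick(1): ref=25.0000 raw=[30.0000 50.0000 31.2500 31.2500]
Wrap final raw readings (mod 60): 30.0000 mod 60 = 30.0000; 50.0000 mod 60 = 50.0000; 31.2500 mod 60 = 31.2500; 31.2500 mod 60 = 31.2500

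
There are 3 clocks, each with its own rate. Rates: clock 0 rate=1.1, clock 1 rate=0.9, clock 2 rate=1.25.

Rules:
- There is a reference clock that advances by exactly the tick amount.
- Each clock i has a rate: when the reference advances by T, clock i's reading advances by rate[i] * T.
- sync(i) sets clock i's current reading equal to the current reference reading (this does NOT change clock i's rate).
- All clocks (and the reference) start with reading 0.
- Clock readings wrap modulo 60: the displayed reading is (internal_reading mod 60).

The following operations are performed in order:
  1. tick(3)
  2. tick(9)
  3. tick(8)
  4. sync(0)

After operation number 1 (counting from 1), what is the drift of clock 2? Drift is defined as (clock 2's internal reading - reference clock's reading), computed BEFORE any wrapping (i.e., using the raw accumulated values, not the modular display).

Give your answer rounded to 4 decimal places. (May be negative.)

After op 1 tick(3): ref=3.0000 raw=[3.3000 2.7000 3.7500]
Drift of clock 2 after op 1: 3.7500 - 3.0000 = 0.7500

Answer: 0.7500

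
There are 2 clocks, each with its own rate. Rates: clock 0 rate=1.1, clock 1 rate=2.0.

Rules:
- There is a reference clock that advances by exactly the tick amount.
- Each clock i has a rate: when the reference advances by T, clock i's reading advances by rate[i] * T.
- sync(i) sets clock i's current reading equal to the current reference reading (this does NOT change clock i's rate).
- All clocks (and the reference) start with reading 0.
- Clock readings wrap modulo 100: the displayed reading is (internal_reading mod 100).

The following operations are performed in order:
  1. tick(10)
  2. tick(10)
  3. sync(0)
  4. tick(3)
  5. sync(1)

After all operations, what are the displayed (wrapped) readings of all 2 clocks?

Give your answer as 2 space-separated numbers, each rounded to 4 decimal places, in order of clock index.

After op 1 tick(10): ref=10.0000 raw=[11.0000 20.0000]
After op 2 tick(10): ref=20.0000 raw=[22.0000 40.0000]
After op 3 sync(0): ref=20.0000 raw=[20.0000 40.0000]
After op 4 tick(3): ref=23.0000 raw=[23.3000 46.0000]
After op 5 sync(1): ref=23.0000 raw=[23.3000 23.0000]
Wrap final raw readings (mod 100): 23.3000 mod 100 = 23.3000; 23.0000 mod 100 = 23.0000

Answer: 23.3000 23.0000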